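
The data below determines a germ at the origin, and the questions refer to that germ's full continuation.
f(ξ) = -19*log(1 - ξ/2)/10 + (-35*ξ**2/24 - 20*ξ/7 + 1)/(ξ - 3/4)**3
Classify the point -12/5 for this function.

Denominator factors: ξ - 3/4 = -63/20 at ξ = -12/5 — none vanishes.
Branch term log(1 - ξ/(2)): argument at -12/5 is 11/5, nonzero, so -12/5 is not its branch point (a point on a principal cut is still regular for the continued germ).
So the germ continues analytically to -12/5.

The point is a regular point.


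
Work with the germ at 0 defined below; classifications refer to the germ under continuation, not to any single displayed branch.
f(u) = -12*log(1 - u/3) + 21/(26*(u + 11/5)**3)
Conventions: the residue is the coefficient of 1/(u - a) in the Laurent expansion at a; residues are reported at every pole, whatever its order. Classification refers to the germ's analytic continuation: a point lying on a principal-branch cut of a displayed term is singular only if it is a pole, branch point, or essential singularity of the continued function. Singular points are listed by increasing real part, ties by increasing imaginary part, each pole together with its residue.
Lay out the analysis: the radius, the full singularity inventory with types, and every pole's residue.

Radius of convergence at 0: 11/5.
At -11/5: a pole of order 3; residue 0.
At 3: a logarithmic branch point.

Denominator factor (u + 11/5)^3: pole of order 3 at -11/5, modulus 11/5.
Branch term (-12)*log(1 - u/(3)): its argument vanishes at u = 3, a logarithmic branch point, modulus 3.
The radius of convergence is the smallest modulus among the singular points: 11/5.
The branch term is analytic at -11/5 and contributes nothing to the residue; only the rational part matters.
At the order-3 pole -11/5 set g(u) = (u - (-11/5))^3*(rational part) = 21/26.
Order-3 pole: residue = g''(a)/2; g''(-11/5) = 0, so the residue is 0.
List the singular points by increasing real part (a conjugate pair: the negative imaginary part first).


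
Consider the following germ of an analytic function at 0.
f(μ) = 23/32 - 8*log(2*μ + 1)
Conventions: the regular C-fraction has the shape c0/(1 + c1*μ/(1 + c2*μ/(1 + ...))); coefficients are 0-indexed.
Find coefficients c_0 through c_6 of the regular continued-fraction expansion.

Taylor coefficients (expand at 0): a_0 = 23/32, a_1 = -16, a_2 = 16, a_3 = -64/3, a_4 = 32, a_5 = -256/5, a_6 = 256/3.
c0 = a_0 = 23/32. Peel one level at a time: if S = 1 + c*μ/S' with S'(0) = 1, then c is the μ-coefficient of S and S' = c*μ/(S - 1).
S_1 = c0/f = 1 + (512/23)*μ + (250368/529)*μ^2 + ...; c1 = 512/23.
S_2 = c1*μ/(S_1 - 1) = 1 + (-489/23)*μ + (-1/3)*μ^2 + ...; c2 = -489/23.
S_3 = c2*μ/(S_2 - 1) = 1 + (-23/1467)*μ + (34270/2152089)*μ^2 + ...; c3 = -23/1467.
S_4 = c3*μ/(S_3 - 1) = 1 + (1490/1467)*μ + (-4/15)*μ^2 + ...; c4 = 1490/1467.
S_5 = c4*μ/(S_4 - 1) = 1 + (978/3725)*μ + (-2686566/13875625)*μ^2 + ...; c5 = 978/3725.
S_6 = c5*μ/(S_5 - 1) = 1 + (2747/3725)*μ + ...; c6 = 2747/3725.

The regular C-fraction coefficients are [23/32, 512/23, -489/23, -23/1467, 1490/1467, 978/3725, 2747/3725].


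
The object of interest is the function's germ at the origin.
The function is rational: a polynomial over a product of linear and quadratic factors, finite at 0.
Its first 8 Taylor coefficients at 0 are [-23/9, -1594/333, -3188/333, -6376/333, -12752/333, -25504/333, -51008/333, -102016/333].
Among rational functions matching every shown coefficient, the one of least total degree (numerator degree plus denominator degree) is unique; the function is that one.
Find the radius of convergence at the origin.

No rational of total degree below 2 reproduces all 8 coefficients; solving the [1/1] Pade equations on them gives f(γ) = (23/18 - 6*γ/37)/(γ - 1/2), whose expansion matches every shown term.
Denominator factor (γ - 1/2): pole of order 1 at 1/2, modulus 1/2.
The radius of convergence is the smallest modulus among the singular points: 1/2.

The radius of convergence is 1/2.


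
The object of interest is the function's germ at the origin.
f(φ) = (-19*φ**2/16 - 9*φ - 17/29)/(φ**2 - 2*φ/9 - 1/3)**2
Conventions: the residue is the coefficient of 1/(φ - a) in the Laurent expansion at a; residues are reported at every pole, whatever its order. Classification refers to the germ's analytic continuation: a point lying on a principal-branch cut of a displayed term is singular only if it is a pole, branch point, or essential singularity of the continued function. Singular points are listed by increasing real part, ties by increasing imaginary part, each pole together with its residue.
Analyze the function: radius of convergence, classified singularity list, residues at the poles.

Radius of convergence at 0: -1/9 + (2/9)*sqrt(7).
At 1/9 - (2/9)*sqrt(7): a pole of order 2; residue -(402651/727552)*sqrt(7).
At 1/9 + (2/9)*sqrt(7): a pole of order 2; residue (402651/727552)*sqrt(7).

Denominator factor (φ**2 - 2*φ/9 - 1/3)^2: discriminant 112/81, real irrational roots 1/9 + (2/9)*sqrt(7) and 1/9 - (2/9)*sqrt(7); poles of order 2, moduli 1/9 + (2/9)*sqrt(7) and -1/9 + (2/9)*sqrt(7).
The radius of convergence is the smallest modulus among the singular points: -1/9 + (2/9)*sqrt(7).
The factor φ**2 - 2*φ/9 - 1/3 splits as (φ - a)(φ - a') with a = 1/9 - (2/9)*sqrt(7), a' = 1/9 + (2/9)*sqrt(7). At the order-2 pole a set g(φ) = (φ - a)^2*f(φ) = [-19*φ**2/16 - 9*φ - 17/29] / (φ - a')^2.
Order-2 pole: residue = g'(a); g'(1/9 - (2/9)*sqrt(7)) = -(402651/727552)*sqrt(7), so the residue is -(402651/727552)*sqrt(7).
The factor φ**2 - 2*φ/9 - 1/3 splits as (φ - a)(φ - a') with a = 1/9 + (2/9)*sqrt(7), a' = 1/9 - (2/9)*sqrt(7). At the order-2 pole a set g(φ) = (φ - a)^2*f(φ) = [-19*φ**2/16 - 9*φ - 17/29] / (φ - a')^2.
Order-2 pole: residue = g'(a); g'(1/9 + (2/9)*sqrt(7)) = (402651/727552)*sqrt(7), so the residue is (402651/727552)*sqrt(7).
List the singular points by increasing real part (a conjugate pair: the negative imaginary part first).


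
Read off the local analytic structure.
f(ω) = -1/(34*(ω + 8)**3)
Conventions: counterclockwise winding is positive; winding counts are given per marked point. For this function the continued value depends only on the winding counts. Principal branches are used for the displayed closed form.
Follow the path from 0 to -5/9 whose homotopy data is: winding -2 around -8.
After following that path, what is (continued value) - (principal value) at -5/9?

Continued minus principal equals 0.

The function is rational, hence single-valued: continuing it around any pole returns the same value, so the difference is 0.


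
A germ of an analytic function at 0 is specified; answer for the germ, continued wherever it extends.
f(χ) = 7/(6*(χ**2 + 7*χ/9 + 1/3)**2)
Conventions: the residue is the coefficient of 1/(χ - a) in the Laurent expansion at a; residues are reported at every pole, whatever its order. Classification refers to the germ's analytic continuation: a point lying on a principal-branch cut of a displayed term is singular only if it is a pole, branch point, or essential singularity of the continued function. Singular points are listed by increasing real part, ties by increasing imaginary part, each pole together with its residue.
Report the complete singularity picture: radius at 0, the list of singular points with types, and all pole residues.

Radius of convergence at 0: (1/3)*sqrt(3).
At (-7/18) - ((1/18)*sqrt(59))*i: a pole of order 2; residue ((1701/3481)*sqrt(59))*i.
At (-7/18) + ((1/18)*sqrt(59))*i: a pole of order 2; residue -((1701/3481)*sqrt(59))*i.

Denominator factor (χ**2 + 7*χ/9 + 1/3)^2: discriminant -59/81, complex-conjugate roots (-7/18) + ((1/18)*sqrt(59))*i and (-7/18) - ((1/18)*sqrt(59))*i; poles of order 2, moduli (1/3)*sqrt(3) and (1/3)*sqrt(3).
The radius of convergence is the smallest modulus among the singular points: (1/3)*sqrt(3).
The factor χ**2 + 7*χ/9 + 1/3 splits as (χ - a)(χ - a') with a = (-7/18) - ((1/18)*sqrt(59))*i, a' = (-7/18) + ((1/18)*sqrt(59))*i. At the order-2 pole a set g(χ) = (χ - a)^2*f(χ) = [7/6] / (χ - a')^2.
Order-2 pole: residue = g'(a); g'((-7/18) - ((1/18)*sqrt(59))*i) = ((1701/3481)*sqrt(59))*i, so the residue is ((1701/3481)*sqrt(59))*i.
The factor χ**2 + 7*χ/9 + 1/3 splits as (χ - a)(χ - a') with a = (-7/18) + ((1/18)*sqrt(59))*i, a' = (-7/18) - ((1/18)*sqrt(59))*i. At the order-2 pole a set g(χ) = (χ - a)^2*f(χ) = [7/6] / (χ - a')^2.
Order-2 pole: residue = g'(a); g'((-7/18) + ((1/18)*sqrt(59))*i) = -((1701/3481)*sqrt(59))*i, so the residue is -((1701/3481)*sqrt(59))*i.
List the singular points by increasing real part (a conjugate pair: the negative imaginary part first).


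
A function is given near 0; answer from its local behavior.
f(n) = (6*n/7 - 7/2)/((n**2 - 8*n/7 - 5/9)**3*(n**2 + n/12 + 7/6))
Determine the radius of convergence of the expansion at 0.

Denominator factor (n**2 + n/12 + 7/6): discriminant -671/144, complex-conjugate roots (-1/24) + ((1/24)*sqrt(671))*i and (-1/24) - ((1/24)*sqrt(671))*i; poles of order 1, moduli (1/6)*sqrt(42) and (1/6)*sqrt(42).
Denominator factor (n**2 - 8*n/7 - 5/9)^3: discriminant 1556/441, real irrational roots 4/7 + (1/21)*sqrt(389) and 4/7 - (1/21)*sqrt(389); poles of order 3, moduli 4/7 + (1/21)*sqrt(389) and -4/7 + (1/21)*sqrt(389).
The radius of convergence is the smallest modulus among the singular points: -4/7 + (1/21)*sqrt(389).

The radius of convergence is -4/7 + (1/21)*sqrt(389).


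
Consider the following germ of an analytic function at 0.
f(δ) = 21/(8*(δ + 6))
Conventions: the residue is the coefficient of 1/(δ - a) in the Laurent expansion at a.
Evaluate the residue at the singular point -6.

At the order-1 pole -6 set g(δ) = (δ - (-6))*f(δ) = 21/8.
Simple pole: residue = g(a) at a = -6, which is 21/8.

The residue is 21/8.


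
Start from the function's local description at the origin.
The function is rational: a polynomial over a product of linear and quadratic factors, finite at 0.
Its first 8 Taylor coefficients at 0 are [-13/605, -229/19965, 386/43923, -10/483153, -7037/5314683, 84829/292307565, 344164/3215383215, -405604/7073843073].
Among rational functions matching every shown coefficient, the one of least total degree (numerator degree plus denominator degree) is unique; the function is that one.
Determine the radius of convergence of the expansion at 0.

The radius of convergence is sqrt(11).

No rational of total degree below 5 reproduces all 8 coefficients; solving the [1/4] Pade equations on them gives f(λ) = (-7*λ/3 - 13/5)/(λ**2 + 2*λ + 11)**2, whose expansion matches every shown term.
Denominator factor (λ**2 + 2*λ + 11)^2: discriminant -40, complex-conjugate roots (-1) + (sqrt(10))*i and (-1) - (sqrt(10))*i; poles of order 2, moduli sqrt(11) and sqrt(11).
The radius of convergence is the smallest modulus among the singular points: sqrt(11).


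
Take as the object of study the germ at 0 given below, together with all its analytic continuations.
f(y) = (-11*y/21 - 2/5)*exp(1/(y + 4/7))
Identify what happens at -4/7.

The point is an essential singularity.

The exponent 1/(y - (-4/7)) has a pole at -4/7, so exp(1/(y - (-4/7))) takes every nonzero value near it: an essential singularity (not a pole of any order).


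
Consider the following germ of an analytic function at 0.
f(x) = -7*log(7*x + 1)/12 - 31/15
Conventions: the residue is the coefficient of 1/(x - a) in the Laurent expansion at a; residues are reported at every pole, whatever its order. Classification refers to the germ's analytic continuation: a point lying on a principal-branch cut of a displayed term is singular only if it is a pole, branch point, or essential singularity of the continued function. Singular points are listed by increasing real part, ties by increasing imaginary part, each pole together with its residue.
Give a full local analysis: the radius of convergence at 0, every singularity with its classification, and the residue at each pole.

Radius of convergence at 0: 1/7.
At -1/7: a logarithmic branch point.

Branch term (-7/12)*log(1 - x/(-1/7)): its argument vanishes at x = -1/7, a logarithmic branch point, modulus 1/7.
The radius of convergence is the smallest modulus among the singular points: 1/7.


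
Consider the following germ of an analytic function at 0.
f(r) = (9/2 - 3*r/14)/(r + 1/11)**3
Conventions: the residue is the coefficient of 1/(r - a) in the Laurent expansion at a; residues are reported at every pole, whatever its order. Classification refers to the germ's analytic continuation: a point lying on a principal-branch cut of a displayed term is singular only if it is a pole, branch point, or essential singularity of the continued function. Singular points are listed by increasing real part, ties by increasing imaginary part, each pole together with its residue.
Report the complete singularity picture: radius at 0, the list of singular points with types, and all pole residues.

Radius of convergence at 0: 1/11.
At -1/11: a pole of order 3; residue 0.

Denominator factor (r + 1/11)^3: pole of order 3 at -1/11, modulus 1/11.
The radius of convergence is the smallest modulus among the singular points: 1/11.
At the order-3 pole -1/11 set g(r) = (r - (-1/11))^3*f(r) = 9/2 - 3*r/14.
Order-3 pole: residue = g''(a)/2; g''(-1/11) = 0, so the residue is 0.


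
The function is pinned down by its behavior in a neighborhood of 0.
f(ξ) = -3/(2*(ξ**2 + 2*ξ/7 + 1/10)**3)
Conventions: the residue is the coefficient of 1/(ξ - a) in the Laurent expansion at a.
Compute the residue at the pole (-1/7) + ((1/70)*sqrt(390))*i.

The factor ξ**2 + 2*ξ/7 + 1/10 splits as (ξ - a)(ξ - a') with a = (-1/7) + ((1/70)*sqrt(390))*i, a' = (-1/7) - ((1/70)*sqrt(390))*i. At the order-3 pole a set g(ξ) = (ξ - a)^3*f(ξ) = [-3/2] / (ξ - a')^3.
Order-3 pole: residue = g''(a)/2; g''((-1/7) + ((1/70)*sqrt(390))*i) = ((420175/26364)*sqrt(390))*i, so the residue is ((420175/52728)*sqrt(390))*i.

The residue is ((420175/52728)*sqrt(390))*i.


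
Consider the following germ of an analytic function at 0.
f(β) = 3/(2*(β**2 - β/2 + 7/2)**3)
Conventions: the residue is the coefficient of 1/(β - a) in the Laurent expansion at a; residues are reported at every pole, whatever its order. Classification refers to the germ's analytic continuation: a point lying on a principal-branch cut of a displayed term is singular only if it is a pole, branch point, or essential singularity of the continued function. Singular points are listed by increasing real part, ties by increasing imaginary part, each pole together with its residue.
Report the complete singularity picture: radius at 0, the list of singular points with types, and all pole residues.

Radius of convergence at 0: (1/2)*sqrt(14).
At (1/4) - ((1/4)*sqrt(55))*i: a pole of order 3; residue ((288/166375)*sqrt(55))*i.
At (1/4) + ((1/4)*sqrt(55))*i: a pole of order 3; residue -((288/166375)*sqrt(55))*i.

Denominator factor (β**2 - β/2 + 7/2)^3: discriminant -55/4, complex-conjugate roots (1/4) + ((1/4)*sqrt(55))*i and (1/4) - ((1/4)*sqrt(55))*i; poles of order 3, moduli (1/2)*sqrt(14) and (1/2)*sqrt(14).
The radius of convergence is the smallest modulus among the singular points: (1/2)*sqrt(14).
The factor β**2 - β/2 + 7/2 splits as (β - a)(β - a') with a = (1/4) - ((1/4)*sqrt(55))*i, a' = (1/4) + ((1/4)*sqrt(55))*i. At the order-3 pole a set g(β) = (β - a)^3*f(β) = [3/2] / (β - a')^3.
Order-3 pole: residue = g''(a)/2; g''((1/4) - ((1/4)*sqrt(55))*i) = ((576/166375)*sqrt(55))*i, so the residue is ((288/166375)*sqrt(55))*i.
The factor β**2 - β/2 + 7/2 splits as (β - a)(β - a') with a = (1/4) + ((1/4)*sqrt(55))*i, a' = (1/4) - ((1/4)*sqrt(55))*i. At the order-3 pole a set g(β) = (β - a)^3*f(β) = [3/2] / (β - a')^3.
Order-3 pole: residue = g''(a)/2; g''((1/4) + ((1/4)*sqrt(55))*i) = -((576/166375)*sqrt(55))*i, so the residue is -((288/166375)*sqrt(55))*i.
List the singular points by increasing real part (a conjugate pair: the negative imaginary part first).


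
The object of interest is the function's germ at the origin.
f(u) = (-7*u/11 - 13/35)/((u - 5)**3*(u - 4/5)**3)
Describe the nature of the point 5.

The point is a pole of order 3.

The denominator factor u - 5 vanishes at 5 and appears to the power 3; the numerator there equals -1368/385, nonzero, and no other factor vanishes.
Hence a pole whose order is the multiplicity, 3.


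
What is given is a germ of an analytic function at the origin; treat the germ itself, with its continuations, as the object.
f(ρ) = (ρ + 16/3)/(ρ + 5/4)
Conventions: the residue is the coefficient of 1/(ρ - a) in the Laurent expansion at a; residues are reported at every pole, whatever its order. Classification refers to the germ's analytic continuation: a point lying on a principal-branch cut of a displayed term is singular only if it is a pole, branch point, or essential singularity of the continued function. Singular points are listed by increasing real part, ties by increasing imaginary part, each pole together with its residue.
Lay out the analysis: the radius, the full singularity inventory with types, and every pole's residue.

Denominator factor (ρ + 5/4): pole of order 1 at -5/4, modulus 5/4.
The radius of convergence is the smallest modulus among the singular points: 5/4.
At the order-1 pole -5/4 set g(ρ) = (ρ - (-5/4))*f(ρ) = ρ + 16/3.
Simple pole: residue = g(a) at a = -5/4, which is 49/12.

Radius of convergence at 0: 5/4.
At -5/4: a pole of order 1; residue 49/12.


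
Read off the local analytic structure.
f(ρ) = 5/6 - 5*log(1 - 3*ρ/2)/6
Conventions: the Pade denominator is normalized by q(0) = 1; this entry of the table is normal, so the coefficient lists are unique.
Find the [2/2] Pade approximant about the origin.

The Pade approximant has numerator coefficients [5/6, 0, -5/8]; denominator coefficients [1, -3/2, 3/8].

Taylor coefficients needed (expand at 0): a_0 = 5/6, a_1 = 5/4, a_2 = 15/16, a_3 = 15/16, a_4 = 135/128.
Write the denominator as Q(ρ) = 1 + q1*ρ + q2*ρ^2. Requiring Q*f - P = O(ρ^5) with deg P <= 2 kills the coefficients of ρ^3..ρ^4 in Q*f:
  ρ^3: a_3 + q1*a_2 + q2*a_1 = 0, i.e. 15/16 + (15/16)*q1 + (5/4)*q2 = 0.
  ρ^4: a_4 + q1*a_3 + q2*a_2 = 0, i.e. 135/128 + (15/16)*q1 + (15/16)*q2 = 0.
Solving this linear system: q1 = -3/2, q2 = 3/8.
The numerator is Q*f truncated at degree 2: P0 = a_0 = 5/6; P1 = a_1 + q1*a_0 = 0; P2 = a_2 + q1*a_1 + q2*a_0 = -5/8.


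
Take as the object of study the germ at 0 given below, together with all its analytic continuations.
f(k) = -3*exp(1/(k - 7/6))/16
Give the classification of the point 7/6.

The point is an essential singularity.

The exponent 1/(k - (7/6)) has a pole at 7/6, so exp(1/(k - (7/6))) takes every nonzero value near it: an essential singularity (not a pole of any order).


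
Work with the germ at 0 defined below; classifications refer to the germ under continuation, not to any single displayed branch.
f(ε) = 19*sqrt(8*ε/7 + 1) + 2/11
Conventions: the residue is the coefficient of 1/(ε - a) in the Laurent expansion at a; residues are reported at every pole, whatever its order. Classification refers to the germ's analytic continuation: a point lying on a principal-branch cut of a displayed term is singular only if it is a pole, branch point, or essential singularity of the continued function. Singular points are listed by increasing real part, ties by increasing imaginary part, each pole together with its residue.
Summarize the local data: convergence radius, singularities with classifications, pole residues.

Radius of convergence at 0: 7/8.
At -7/8: an algebraic (square-root) branch point.

Branch term (19)*sqrt(1 - ε/(-7/8)): its argument vanishes at ε = -7/8, a square-root branch point, modulus 7/8.
The radius of convergence is the smallest modulus among the singular points: 7/8.


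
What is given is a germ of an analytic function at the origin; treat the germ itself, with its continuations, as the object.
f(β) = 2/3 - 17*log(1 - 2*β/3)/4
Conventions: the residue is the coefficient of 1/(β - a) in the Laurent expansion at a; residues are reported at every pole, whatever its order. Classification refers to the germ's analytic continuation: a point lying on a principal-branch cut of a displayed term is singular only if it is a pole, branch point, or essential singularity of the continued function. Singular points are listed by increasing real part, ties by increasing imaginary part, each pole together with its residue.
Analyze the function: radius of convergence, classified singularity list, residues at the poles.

Branch term (-17/4)*log(1 - β/(3/2)): its argument vanishes at β = 3/2, a logarithmic branch point, modulus 3/2.
The radius of convergence is the smallest modulus among the singular points: 3/2.

Radius of convergence at 0: 3/2.
At 3/2: a logarithmic branch point.


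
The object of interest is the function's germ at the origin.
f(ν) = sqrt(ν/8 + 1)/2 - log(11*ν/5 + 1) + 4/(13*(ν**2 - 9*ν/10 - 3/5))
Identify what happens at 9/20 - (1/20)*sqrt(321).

The point is a pole of order 1.

The denominator factor ν**2 - 9*ν/10 - 3/5 vanishes at 9/20 - (1/20)*sqrt(321) and appears to the power 1; the numerator there equals 4/13, nonzero, and no other factor vanishes.
The branch terms are analytic at this point.
Hence a pole whose order is the multiplicity, 1.


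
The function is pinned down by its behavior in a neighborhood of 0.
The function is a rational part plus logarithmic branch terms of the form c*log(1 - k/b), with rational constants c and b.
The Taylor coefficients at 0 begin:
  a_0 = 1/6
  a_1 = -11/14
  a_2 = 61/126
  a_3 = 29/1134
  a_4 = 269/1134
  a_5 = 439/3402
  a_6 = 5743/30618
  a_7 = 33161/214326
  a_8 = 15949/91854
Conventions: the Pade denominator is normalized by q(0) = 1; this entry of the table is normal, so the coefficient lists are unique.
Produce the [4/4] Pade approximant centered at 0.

The Pade approximant has numerator coefficients [1/6, -463632709/595584738, 96923612/297792369, 407678359/694848861, 1741121068/18760919247]; denominator coefficients [1, 618104/14180589, -74093987/99264123, -82982246/297792369, -49846570/2680131321].

Taylor coefficients needed (read off): a_0 = 1/6, a_1 = -11/14, a_2 = 61/126, a_3 = 29/1134, a_4 = 269/1134, a_5 = 439/3402, a_6 = 5743/30618, a_7 = 33161/214326, a_8 = 15949/91854.
Write the denominator as Q(k) = 1 + q1*k + q2*k^2 + q3*k^3 + q4*k^4. Requiring Q*f - P = O(k^9) with deg P <= 4 kills the coefficients of k^5..k^8 in Q*f:
  k^5: a_5 + q1*a_4 + q2*a_3 + q3*a_2 + q4*a_1 = 0, i.e. 439/3402 + (269/1134)*q1 + (29/1134)*q2 + (61/126)*q3 + (-11/14)*q4 = 0.
  k^6: a_6 + q1*a_5 + q2*a_4 + q3*a_3 + q4*a_2 = 0, i.e. 5743/30618 + (439/3402)*q1 + (269/1134)*q2 + (29/1134)*q3 + (61/126)*q4 = 0.
  k^7: a_7 + q1*a_6 + q2*a_5 + q3*a_4 + q4*a_3 = 0, i.e. 33161/214326 + (5743/30618)*q1 + (439/3402)*q2 + (269/1134)*q3 + (29/1134)*q4 = 0.
  k^8: a_8 + q1*a_7 + q2*a_6 + q3*a_5 + q4*a_4 = 0, i.e. 15949/91854 + (33161/214326)*q1 + (5743/30618)*q2 + (439/3402)*q3 + (269/1134)*q4 = 0.
Solving this linear system: q1 = 618104/14180589, q2 = -74093987/99264123, q3 = -82982246/297792369, q4 = -49846570/2680131321.
The numerator is Q*f truncated at degree 4: P0 = a_0 = 1/6; P1 = a_1 + q1*a_0 = -463632709/595584738; P2 = a_2 + q1*a_1 + q2*a_0 = 96923612/297792369; P3 = a_3 + q1*a_2 + q2*a_1 + q3*a_0 = 407678359/694848861; P4 = a_4 + q1*a_3 + q2*a_2 + q3*a_1 + q4*a_0 = 1741121068/18760919247.


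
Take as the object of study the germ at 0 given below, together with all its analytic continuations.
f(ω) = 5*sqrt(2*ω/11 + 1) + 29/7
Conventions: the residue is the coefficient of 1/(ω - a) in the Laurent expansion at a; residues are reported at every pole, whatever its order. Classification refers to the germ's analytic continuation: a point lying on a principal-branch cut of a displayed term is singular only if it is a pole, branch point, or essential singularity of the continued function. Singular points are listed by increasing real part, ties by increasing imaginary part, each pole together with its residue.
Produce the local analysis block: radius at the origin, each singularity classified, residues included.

Branch term (5)*sqrt(1 - ω/(-11/2)): its argument vanishes at ω = -11/2, a square-root branch point, modulus 11/2.
The radius of convergence is the smallest modulus among the singular points: 11/2.

Radius of convergence at 0: 11/2.
At -11/2: an algebraic (square-root) branch point.


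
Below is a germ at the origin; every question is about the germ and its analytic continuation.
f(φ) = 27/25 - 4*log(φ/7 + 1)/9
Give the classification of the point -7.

The point is a logarithmic branch point.

The term (-4/9)*log(1 - φ/(-7)) has argument 1 - -7/(-7) = 0 at -7: a logarithmic (infinitely-sheeted) branch point; the remaining terms are analytic or single-valued there.


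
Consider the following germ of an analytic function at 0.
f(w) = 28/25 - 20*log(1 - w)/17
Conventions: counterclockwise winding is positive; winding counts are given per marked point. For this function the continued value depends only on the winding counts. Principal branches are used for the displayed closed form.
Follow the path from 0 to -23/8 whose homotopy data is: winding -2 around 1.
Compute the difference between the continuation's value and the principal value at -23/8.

The rational part is single-valued and drops out of the difference; each branch term changes only by its own monodromy.
(-20/17)*log(1 - w/(1)): each positive loop around 1 adds 2*pi*i to the log, so winding -2 contributes (-20/17)*(-2)*2*pi*i = (80/17)*pi*i.
Summing the contributions at w = -23/8 gives (80/17)*pi*i.

Continued minus principal equals (80/17)*pi*i.


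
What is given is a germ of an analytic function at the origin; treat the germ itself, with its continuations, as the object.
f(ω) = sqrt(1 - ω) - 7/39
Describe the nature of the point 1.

The term (1)*sqrt(1 - ω/(1)) has argument 1 - 1/(1) = 0 at 1: a square-root (algebraic, two-sheeted) branch point; the remaining terms are analytic or single-valued there.

The point is an algebraic (square-root) branch point.


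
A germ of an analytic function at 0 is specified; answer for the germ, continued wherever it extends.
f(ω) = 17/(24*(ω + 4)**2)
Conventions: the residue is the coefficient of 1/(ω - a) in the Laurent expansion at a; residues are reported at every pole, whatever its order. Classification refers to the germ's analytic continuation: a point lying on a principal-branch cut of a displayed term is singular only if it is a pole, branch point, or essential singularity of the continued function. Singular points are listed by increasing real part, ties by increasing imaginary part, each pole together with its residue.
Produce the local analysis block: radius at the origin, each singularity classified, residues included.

Denominator factor (ω + 4)^2: pole of order 2 at -4, modulus 4.
The radius of convergence is the smallest modulus among the singular points: 4.
At the order-2 pole -4 set g(ω) = (ω - (-4))^2*f(ω) = 17/24.
Order-2 pole: residue = g'(a); g'(-4) = 0, so the residue is 0.

Radius of convergence at 0: 4.
At -4: a pole of order 2; residue 0.


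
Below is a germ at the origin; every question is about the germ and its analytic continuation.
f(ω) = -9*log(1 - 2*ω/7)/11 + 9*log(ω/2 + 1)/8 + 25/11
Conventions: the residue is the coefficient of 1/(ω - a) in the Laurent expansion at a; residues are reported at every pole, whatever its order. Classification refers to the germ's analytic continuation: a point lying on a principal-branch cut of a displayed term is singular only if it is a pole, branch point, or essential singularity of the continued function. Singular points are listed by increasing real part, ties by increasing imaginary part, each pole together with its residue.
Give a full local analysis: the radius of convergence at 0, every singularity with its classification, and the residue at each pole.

Radius of convergence at 0: 2.
At -2: a logarithmic branch point.
At 7/2: a logarithmic branch point.

Branch term (9/8)*log(1 - ω/(-2)): its argument vanishes at ω = -2, a logarithmic branch point, modulus 2.
Branch term (-9/11)*log(1 - ω/(7/2)): its argument vanishes at ω = 7/2, a logarithmic branch point, modulus 7/2.
The radius of convergence is the smallest modulus among the singular points: 2.
List the singular points by increasing real part (a conjugate pair: the negative imaginary part first).


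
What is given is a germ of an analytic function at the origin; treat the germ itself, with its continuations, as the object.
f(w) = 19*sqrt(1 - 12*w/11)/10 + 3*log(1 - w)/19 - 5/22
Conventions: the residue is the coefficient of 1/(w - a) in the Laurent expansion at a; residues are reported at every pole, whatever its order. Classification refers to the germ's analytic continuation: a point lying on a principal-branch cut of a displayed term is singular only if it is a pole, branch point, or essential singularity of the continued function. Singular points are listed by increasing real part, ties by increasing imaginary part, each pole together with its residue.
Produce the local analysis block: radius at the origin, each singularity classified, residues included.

Branch term (3/19)*log(1 - w/(1)): its argument vanishes at w = 1, a logarithmic branch point, modulus 1.
Branch term (19/10)*sqrt(1 - w/(11/12)): its argument vanishes at w = 11/12, a square-root branch point, modulus 11/12.
The radius of convergence is the smallest modulus among the singular points: 11/12.
List the singular points by increasing real part (a conjugate pair: the negative imaginary part first).

Radius of convergence at 0: 11/12.
At 11/12: an algebraic (square-root) branch point.
At 1: a logarithmic branch point.


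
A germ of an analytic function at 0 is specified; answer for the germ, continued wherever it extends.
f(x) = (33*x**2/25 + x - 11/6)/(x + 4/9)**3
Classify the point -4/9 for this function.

The point is a pole of order 3.

The denominator factor x + 4/9 vanishes at -4/9 and appears to the power 3; the numerator there equals -2723/1350, nonzero, and no other factor vanishes.
Hence a pole whose order is the multiplicity, 3.


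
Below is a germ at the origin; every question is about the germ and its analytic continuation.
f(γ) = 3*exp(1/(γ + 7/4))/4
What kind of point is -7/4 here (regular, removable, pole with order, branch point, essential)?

The point is an essential singularity.

The exponent 1/(γ - (-7/4)) has a pole at -7/4, so exp(1/(γ - (-7/4))) takes every nonzero value near it: an essential singularity (not a pole of any order).


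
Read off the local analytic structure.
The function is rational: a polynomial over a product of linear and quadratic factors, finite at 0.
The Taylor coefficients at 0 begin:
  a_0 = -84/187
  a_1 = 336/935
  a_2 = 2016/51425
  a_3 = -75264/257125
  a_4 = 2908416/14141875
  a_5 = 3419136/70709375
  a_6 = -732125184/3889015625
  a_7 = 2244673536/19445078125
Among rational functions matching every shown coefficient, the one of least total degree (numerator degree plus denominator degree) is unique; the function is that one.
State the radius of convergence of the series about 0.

No rational of total degree below 2 reproduces all 8 coefficients; solving the [0/2] Pade equations on them gives f(η) = -21/(34*(η**2 + 11*η/10 + 11/8)), whose expansion matches every shown term.
Denominator factor (η**2 + 11*η/10 + 11/8): discriminant -429/100, complex-conjugate roots (-11/20) + ((1/20)*sqrt(429))*i and (-11/20) - ((1/20)*sqrt(429))*i; poles of order 1, moduli (1/4)*sqrt(22) and (1/4)*sqrt(22).
The radius of convergence is the smallest modulus among the singular points: (1/4)*sqrt(22).

The radius of convergence is (1/4)*sqrt(22).


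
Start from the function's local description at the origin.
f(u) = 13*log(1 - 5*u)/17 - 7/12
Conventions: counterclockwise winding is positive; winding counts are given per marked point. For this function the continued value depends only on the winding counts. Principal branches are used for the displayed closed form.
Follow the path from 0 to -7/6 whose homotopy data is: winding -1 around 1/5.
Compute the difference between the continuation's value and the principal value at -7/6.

Continued minus principal equals -(26/17)*pi*i.

The rational part is single-valued and drops out of the difference; each branch term changes only by its own monodromy.
(13/17)*log(1 - u/(1/5)): each positive loop around 1/5 adds 2*pi*i to the log, so winding -1 contributes (13/17)*(-1)*2*pi*i = -(26/17)*pi*i.
Summing the contributions at u = -7/6 gives -(26/17)*pi*i.


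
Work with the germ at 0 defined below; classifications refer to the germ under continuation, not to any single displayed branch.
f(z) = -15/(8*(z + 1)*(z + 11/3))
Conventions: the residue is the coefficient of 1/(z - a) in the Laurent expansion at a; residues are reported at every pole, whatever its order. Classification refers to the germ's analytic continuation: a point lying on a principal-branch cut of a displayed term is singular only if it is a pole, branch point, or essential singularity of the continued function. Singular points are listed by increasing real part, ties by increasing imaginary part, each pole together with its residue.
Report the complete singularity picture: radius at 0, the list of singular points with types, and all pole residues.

Denominator factor (z + 11/3): pole of order 1 at -11/3, modulus 11/3.
Denominator factor (z + 1): pole of order 1 at -1, modulus 1.
The radius of convergence is the smallest modulus among the singular points: 1.
At the order-1 pole -11/3 set g(z) = (z - (-11/3))*f(z) = -15/(8*(z + 1)).
Simple pole: residue = g(a) at a = -11/3, which is 45/64.
At the order-1 pole -1 set g(z) = (z - (-1))*f(z) = -15/(8*(z + 11/3)).
Simple pole: residue = g(a) at a = -1, which is -45/64.
List the singular points by increasing real part (a conjugate pair: the negative imaginary part first).

Radius of convergence at 0: 1.
At -11/3: a pole of order 1; residue 45/64.
At -1: a pole of order 1; residue -45/64.


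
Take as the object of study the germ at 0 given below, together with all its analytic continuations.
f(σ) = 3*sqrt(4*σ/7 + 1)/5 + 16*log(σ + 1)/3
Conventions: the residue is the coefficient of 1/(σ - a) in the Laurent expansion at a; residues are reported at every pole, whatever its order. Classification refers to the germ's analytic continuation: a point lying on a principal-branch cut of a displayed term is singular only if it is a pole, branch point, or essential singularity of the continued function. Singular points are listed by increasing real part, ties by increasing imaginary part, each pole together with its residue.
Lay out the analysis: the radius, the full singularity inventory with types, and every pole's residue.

Radius of convergence at 0: 1.
At -7/4: an algebraic (square-root) branch point.
At -1: a logarithmic branch point.

Branch term (16/3)*log(1 - σ/(-1)): its argument vanishes at σ = -1, a logarithmic branch point, modulus 1.
Branch term (3/5)*sqrt(1 - σ/(-7/4)): its argument vanishes at σ = -7/4, a square-root branch point, modulus 7/4.
The radius of convergence is the smallest modulus among the singular points: 1.
List the singular points by increasing real part (a conjugate pair: the negative imaginary part first).


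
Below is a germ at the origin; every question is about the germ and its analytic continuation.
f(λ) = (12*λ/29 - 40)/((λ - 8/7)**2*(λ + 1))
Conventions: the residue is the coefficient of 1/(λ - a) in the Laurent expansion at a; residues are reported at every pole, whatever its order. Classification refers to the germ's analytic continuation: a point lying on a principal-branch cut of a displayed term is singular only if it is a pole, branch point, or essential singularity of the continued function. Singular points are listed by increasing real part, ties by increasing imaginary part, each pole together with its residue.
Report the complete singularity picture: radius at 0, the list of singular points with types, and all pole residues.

Denominator factor (λ + 1): pole of order 1 at -1, modulus 1.
Denominator factor (λ - 8/7)^2: pole of order 2 at 8/7, modulus 8/7.
The radius of convergence is the smallest modulus among the singular points: 1.
At the order-1 pole -1 set g(λ) = (λ - (-1))*f(λ) = (12*λ/29 - 40)/(λ - 8/7)**2.
Simple pole: residue = g(a) at a = -1, which is -57428/6525.
At the order-2 pole 8/7 set g(λ) = (λ - (8/7))^2*f(λ) = (12*λ/29 - 40)/(λ + 1).
Order-2 pole: residue = g'(a); g'(8/7) = 57428/6525, so the residue is 57428/6525.
List the singular points by increasing real part (a conjugate pair: the negative imaginary part first).

Radius of convergence at 0: 1.
At -1: a pole of order 1; residue -57428/6525.
At 8/7: a pole of order 2; residue 57428/6525.


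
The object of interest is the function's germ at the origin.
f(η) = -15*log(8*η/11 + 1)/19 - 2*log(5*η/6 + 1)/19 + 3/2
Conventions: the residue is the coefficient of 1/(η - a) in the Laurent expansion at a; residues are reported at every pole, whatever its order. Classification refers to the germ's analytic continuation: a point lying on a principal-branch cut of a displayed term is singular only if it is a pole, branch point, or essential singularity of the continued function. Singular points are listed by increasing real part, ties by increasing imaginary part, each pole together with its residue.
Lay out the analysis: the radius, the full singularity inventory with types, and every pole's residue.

Branch term (-2/19)*log(1 - η/(-6/5)): its argument vanishes at η = -6/5, a logarithmic branch point, modulus 6/5.
Branch term (-15/19)*log(1 - η/(-11/8)): its argument vanishes at η = -11/8, a logarithmic branch point, modulus 11/8.
The radius of convergence is the smallest modulus among the singular points: 6/5.
List the singular points by increasing real part (a conjugate pair: the negative imaginary part first).

Radius of convergence at 0: 6/5.
At -11/8: a logarithmic branch point.
At -6/5: a logarithmic branch point.


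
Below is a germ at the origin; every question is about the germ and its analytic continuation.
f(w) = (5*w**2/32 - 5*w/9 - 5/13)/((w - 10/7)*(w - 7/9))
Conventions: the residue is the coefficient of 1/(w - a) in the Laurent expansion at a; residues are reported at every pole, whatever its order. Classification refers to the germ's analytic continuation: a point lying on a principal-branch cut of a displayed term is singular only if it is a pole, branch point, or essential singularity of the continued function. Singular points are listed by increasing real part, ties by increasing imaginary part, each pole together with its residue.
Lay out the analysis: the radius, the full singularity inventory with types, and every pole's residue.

Radius of convergence at 0: 7/9.
At 7/9: a pole of order 1; residue 170345/153504.
At 10/7: a pole of order 1; residue -39415/29848.

Denominator factor (w - 10/7): pole of order 1 at 10/7, modulus 10/7.
Denominator factor (w - 7/9): pole of order 1 at 7/9, modulus 7/9.
The radius of convergence is the smallest modulus among the singular points: 7/9.
At the order-1 pole 7/9 set g(w) = (w - (7/9))*f(w) = (5*w**2/32 - 5*w/9 - 5/13)/(w - 10/7).
Simple pole: residue = g(a) at a = 7/9, which is 170345/153504.
At the order-1 pole 10/7 set g(w) = (w - (10/7))*f(w) = (5*w**2/32 - 5*w/9 - 5/13)/(w - 7/9).
Simple pole: residue = g(a) at a = 10/7, which is -39415/29848.
List the singular points by increasing real part (a conjugate pair: the negative imaginary part first).


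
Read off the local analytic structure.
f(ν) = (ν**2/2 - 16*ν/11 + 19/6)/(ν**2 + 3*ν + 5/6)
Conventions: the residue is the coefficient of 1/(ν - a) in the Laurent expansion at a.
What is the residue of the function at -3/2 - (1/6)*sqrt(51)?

The residue is -65/44 - (79/187)*sqrt(51).

The factor ν**2 + 3*ν + 5/6 splits as (ν - a)(ν - a') with a = -3/2 - (1/6)*sqrt(51), a' = -3/2 + (1/6)*sqrt(51). At the order-1 pole a set g(ν) = (ν - a)*f(ν) = [ν**2/2 - 16*ν/11 + 19/6] / (ν - a').
Simple pole: residue = g(a) at a = -3/2 - (1/6)*sqrt(51), which is -65/44 - (79/187)*sqrt(51).
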